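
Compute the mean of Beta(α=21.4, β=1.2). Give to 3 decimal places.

The Beta mean is α/(α+β) = 21.4/(21.4+1.2) = 0.947.

0.947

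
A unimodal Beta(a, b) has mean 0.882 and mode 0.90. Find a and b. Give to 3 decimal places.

Let s = a+b. Mean gives a = μs = 0.882s; mode gives (a−1)/(s−2) = 0.90.
Substituting: 0.882s − 1 = 0.90(s−2) = 0.90s − 1.80, so -0.018s = -0.80 and s = 44.4444.
Then a = 0.882×44.4444 = 39.200 and b = s−a = 5.244.

a = 39.200, b = 5.244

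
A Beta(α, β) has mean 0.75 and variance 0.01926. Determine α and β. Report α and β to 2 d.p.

By moment matching, α+β = μ(1−μ)/σ² − 1 = (0.75·0.25)/0.01926 − 1 = 9.7352 − 1 = 8.7352.
Since α/(α+β) = μ, α = 0.75·8.7352 = 6.55 and β = 0.25·8.7352 = 2.18.

α = 6.55, β = 2.18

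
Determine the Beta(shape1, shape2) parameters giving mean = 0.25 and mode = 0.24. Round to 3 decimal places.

Let s = shape1+shape2. Mean gives shape1 = μs = 0.25s; mode gives (shape1−1)/(s−2) = 0.24.
Substituting: 0.25s − 1 = 0.24(s−2) = 0.24s − 0.48, so 0.01s = 0.52 and s = 52.0000.
Then shape1 = 0.25×52.0000 = 13.000 and shape2 = s−shape1 = 39.000.

shape1 = 13.000, shape2 = 39.000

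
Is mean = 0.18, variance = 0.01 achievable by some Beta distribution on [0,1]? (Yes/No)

A Beta with mean μ has variance μ(1−μ)/(α+β+1) < μ(1−μ).
Here μ(1−μ) = 0.18×0.82 = 0.1476, and 0.01 < 0.1476.

Yes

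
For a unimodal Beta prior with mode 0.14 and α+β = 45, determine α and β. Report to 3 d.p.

α = 7.020, β = 37.980

Mode = (α−1)/(κ−2) with κ = α+β, so α−1 = 0.14·43 = 6.020.
α = 7.020; β = κ − α = 37.980.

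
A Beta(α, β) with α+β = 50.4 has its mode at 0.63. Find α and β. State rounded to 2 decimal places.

Mode = (α−1)/(κ−2) with κ = α+β, so α−1 = 0.63·48.4 = 30.49.
α = 31.49; β = κ − α = 18.91.

α = 31.49, β = 18.91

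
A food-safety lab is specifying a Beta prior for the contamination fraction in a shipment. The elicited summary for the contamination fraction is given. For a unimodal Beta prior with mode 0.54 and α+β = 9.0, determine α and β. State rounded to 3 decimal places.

α = 4.780, β = 4.220

For α,β>1 the mode is (α−1)/(α+β−2), so α = mode·(κ−2)+1 = 0.54×7.0+1 = 4.780.
And β = (1−mode)·(κ−2)+1 = 0.46×7.0+1 = 4.220.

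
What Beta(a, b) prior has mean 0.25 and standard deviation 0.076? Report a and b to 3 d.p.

First σ² = 0.005776. Setting a = μn, b = (1−μ)n with n = a+b,
μ(1−μ)/(n+1) = 0.005776 ⇒ n+1 = 0.1875/0.005776 = 32.4619 ⇒ n = 31.4619.
Hence a = 0.25×31.4619 = 7.865, b = 0.75×31.4619 = 23.596.

a = 7.865, b = 23.596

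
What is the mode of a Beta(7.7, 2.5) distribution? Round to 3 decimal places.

0.817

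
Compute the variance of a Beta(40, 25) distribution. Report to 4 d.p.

α+β = 65 and αβ = 1000, so Var = αβ/[(α+β)²(α+β+1)] = 1000/278850 = 0.0036.

0.0036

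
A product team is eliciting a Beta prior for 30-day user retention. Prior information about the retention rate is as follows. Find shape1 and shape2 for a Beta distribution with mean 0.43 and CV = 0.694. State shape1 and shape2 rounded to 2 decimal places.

shape1 = 0.75, shape2 = 1.00

Var = (CV·μ)² = (0.694×0.43)² = 0.089054.
shape1+shape2 = μ(1−μ)/Var − 1 = 0.2451/0.089054 − 1 = 1.7522.
Thus shape1 = 0.43·1.7522 = 0.75 and shape2 = 0.57·1.7522 = 1.00.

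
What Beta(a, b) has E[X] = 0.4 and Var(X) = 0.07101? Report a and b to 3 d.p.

a = 0.952, b = 1.428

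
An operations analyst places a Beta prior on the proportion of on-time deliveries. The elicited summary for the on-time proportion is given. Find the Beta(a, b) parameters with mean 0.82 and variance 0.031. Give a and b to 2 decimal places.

a = 3.08, b = 0.68

Write ν = a+b; then a = μν and Var = μ(1−μ)/(ν+1).
ν = μ(1−μ)/Var − 1 = 0.1476/0.031 − 1 = 3.7613.
a = 0.82·3.7613 = 3.08, b = 0.18·3.7613 = 0.68.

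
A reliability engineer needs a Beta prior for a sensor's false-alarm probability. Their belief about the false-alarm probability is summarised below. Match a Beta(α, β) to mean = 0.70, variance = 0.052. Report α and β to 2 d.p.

Let s = α+β. The Beta variance is μ(1−μ)/(s+1).
So s+1 = μ(1−μ)/σ² = (0.70×0.30)/0.052 = 0.2100/0.052 = 4.0385, giving s = 3.0385.
Then α = μs = 0.70×3.0385 = 2.13 and β = (1−μ)s = 0.30×3.0385 = 0.91.

α = 2.13, β = 0.91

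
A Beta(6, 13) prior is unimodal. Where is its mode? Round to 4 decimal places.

0.2941

With α,β > 1, mode = (α−1)/(α+β−2) = 5/17 = 0.2941.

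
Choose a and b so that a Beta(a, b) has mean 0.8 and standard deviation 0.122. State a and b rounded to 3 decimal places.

a = 7.800, b = 1.950

First σ² = 0.014884. Setting a = μn, b = (1−μ)n with n = a+b,
μ(1−μ)/(n+1) = 0.014884 ⇒ n+1 = 0.16/0.014884 = 10.7498 ⇒ n = 9.7498.
Hence a = 0.8×9.7498 = 7.800, b = 0.2×9.7498 = 1.950.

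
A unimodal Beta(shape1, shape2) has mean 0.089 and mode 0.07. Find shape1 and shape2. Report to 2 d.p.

With s = shape1+shape2: μ = shape1/s and mode = (shape1−1)/(s−2). Eliminating shape1 = μs,
μs − 1 = m(s−2) ⇒ s(μ−m) = 1−2m ⇒ s = 0.86/0.019 = 45.2632.
So shape1 = μs = 4.03, shape2 = (1−μ)s = 41.23.

shape1 = 4.03, shape2 = 41.23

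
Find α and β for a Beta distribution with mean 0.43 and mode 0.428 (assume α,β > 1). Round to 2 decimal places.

α = 30.96, β = 41.04

With s = α+β: μ = α/s and mode = (α−1)/(s−2). Eliminating α = μs,
μs − 1 = m(s−2) ⇒ s(μ−m) = 1−2m ⇒ s = 0.144/0.002 = 72.0000.
So α = μs = 30.96, β = (1−μ)s = 41.04.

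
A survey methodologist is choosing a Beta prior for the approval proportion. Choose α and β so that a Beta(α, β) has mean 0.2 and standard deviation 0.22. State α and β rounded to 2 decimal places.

α = 0.46, β = 1.84

σ² = 0.22² = 0.0484.
With s = α+β, Var = μ(1−μ)/(s+1), so s+1 = (0.2×0.8)/0.0484 = 3.3058 and s = 2.3058.
α = μs = 0.46, β = (1−μ)s = 1.84.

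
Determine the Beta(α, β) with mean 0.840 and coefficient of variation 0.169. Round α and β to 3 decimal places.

Var = (CV·μ)² = (0.169×0.840)² = 0.020153.
α+β = μ(1−μ)/Var − 1 = 0.134400/0.020153 − 1 = 5.6691.
Thus α = 0.840·5.6691 = 4.762 and β = 0.160·5.6691 = 0.907.

α = 4.762, β = 0.907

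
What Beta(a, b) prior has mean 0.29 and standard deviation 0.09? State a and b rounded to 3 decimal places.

a = 7.082, b = 17.338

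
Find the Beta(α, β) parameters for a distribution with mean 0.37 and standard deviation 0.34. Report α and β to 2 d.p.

α = 0.38, β = 0.64

σ² = 0.34² = 0.1156.
With s = α+β, Var = μ(1−μ)/(s+1), so s+1 = (0.37×0.63)/0.1156 = 2.0164 and s = 1.0164.
α = μs = 0.38, β = (1−μ)s = 0.64.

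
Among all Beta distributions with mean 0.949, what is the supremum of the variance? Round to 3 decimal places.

0.048

For fixed mean μ the Beta variance is μ(1−μ)/(α+β+1), increasing as α+β decreases.
Its least upper bound (not attained) is μ(1−μ) = 0.949·0.051 = 0.048.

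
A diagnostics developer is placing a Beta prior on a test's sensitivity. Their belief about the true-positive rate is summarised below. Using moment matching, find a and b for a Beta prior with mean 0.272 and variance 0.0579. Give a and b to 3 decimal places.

a = 0.658, b = 1.762

Write ν = a+b; then a = μν and Var = μ(1−μ)/(ν+1).
ν = μ(1−μ)/Var − 1 = 0.198016/0.0579 − 1 = 2.4200.
a = 0.272·2.4200 = 0.658, b = 0.728·2.4200 = 1.762.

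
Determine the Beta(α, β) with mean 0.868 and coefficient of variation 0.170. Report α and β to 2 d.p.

Var = (CV·μ)² = (0.170×0.868)² = 0.021774.
α+β = μ(1−μ)/Var − 1 = 0.114576/0.021774 − 1 = 4.2621.
Thus α = 0.868·4.2621 = 3.70 and β = 0.132·4.2621 = 0.56.

α = 3.70, β = 0.56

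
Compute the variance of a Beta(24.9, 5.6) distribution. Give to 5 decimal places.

0.00476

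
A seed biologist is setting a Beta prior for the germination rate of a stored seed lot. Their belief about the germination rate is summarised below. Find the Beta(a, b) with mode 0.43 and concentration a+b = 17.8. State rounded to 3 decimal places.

a = 7.794, b = 10.006

Since the density peak of Beta(a,b) is at (a−1)/(a+b−2),
a = 1 + 0.43(17.8−2) = 7.794 and b = 17.8 − 7.794 = 10.006.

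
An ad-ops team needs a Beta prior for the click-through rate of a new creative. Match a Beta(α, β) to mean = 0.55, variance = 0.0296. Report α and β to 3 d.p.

By moment matching, α+β = μ(1−μ)/σ² − 1 = (0.55·0.45)/0.0296 − 1 = 8.3615 − 1 = 7.3615.
Since α/(α+β) = μ, α = 0.55·7.3615 = 4.049 and β = 0.45·7.3615 = 3.313.

α = 4.049, β = 3.313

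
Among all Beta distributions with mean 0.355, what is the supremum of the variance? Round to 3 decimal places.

0.229

Var = μ(1−μ)/(α+β+1), which approaches μ(1−μ) as α+β → 0.
So the supremum is μ(1−μ) = 0.355×0.645 = 0.229.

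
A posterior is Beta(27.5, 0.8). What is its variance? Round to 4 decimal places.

μ = 27.5/28.3 = 0.971731; Var = μ(1−μ)/(α+β+1) = 0.0274694/29.3 = 0.0009.

0.0009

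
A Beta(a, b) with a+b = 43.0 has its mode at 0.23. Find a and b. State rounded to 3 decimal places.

a = 10.430, b = 32.570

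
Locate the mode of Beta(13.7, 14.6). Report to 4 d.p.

With α,β > 1, mode = (α−1)/(α+β−2) = 12.7/26.3 = 0.4829.

0.4829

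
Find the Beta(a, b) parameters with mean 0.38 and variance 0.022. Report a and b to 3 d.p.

a = 3.689, b = 6.020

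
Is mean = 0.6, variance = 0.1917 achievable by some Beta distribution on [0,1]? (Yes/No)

Yes

For any Beta, Var(X) < E[X]·(1−E[X]).
Here μ(1−μ) = 0.6×0.4 = 0.24, and 0.1917 < 0.24.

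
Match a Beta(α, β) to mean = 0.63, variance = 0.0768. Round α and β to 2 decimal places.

α = 1.28, β = 0.75

Write ν = α+β; then α = μν and Var = μ(1−μ)/(ν+1).
ν = μ(1−μ)/Var − 1 = 0.2331/0.0768 − 1 = 2.0352.
α = 0.63·2.0352 = 1.28, β = 0.37·2.0352 = 0.75.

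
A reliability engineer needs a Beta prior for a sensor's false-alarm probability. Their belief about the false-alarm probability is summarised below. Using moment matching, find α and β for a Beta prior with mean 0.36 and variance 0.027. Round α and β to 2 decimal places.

Write ν = α+β; then α = μν and Var = μ(1−μ)/(ν+1).
ν = μ(1−μ)/Var − 1 = 0.2304/0.027 − 1 = 7.5333.
α = 0.36·7.5333 = 2.71, β = 0.64·7.5333 = 4.82.

α = 2.71, β = 4.82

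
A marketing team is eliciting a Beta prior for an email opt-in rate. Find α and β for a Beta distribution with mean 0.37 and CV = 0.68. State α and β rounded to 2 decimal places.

α = 0.99, β = 1.69

σ = CV·μ = 0.68×0.37 = 0.25160, so σ² = 0.063303.
s+1 = μ(1−μ)/σ² = 0.2331/0.063303 = 3.6823, so s = α+β = 2.6823.
α = μs = 0.99, β = (1−μ)s = 1.69.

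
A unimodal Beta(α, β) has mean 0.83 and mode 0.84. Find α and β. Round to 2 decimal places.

With s = α+β: μ = α/s and mode = (α−1)/(s−2). Eliminating α = μs,
μs − 1 = m(s−2) ⇒ s(μ−m) = 1−2m ⇒ s = -0.68/-0.01 = 68.0000.
So α = μs = 56.44, β = (1−μ)s = 11.56.

α = 56.44, β = 11.56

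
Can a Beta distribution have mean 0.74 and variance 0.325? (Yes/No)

No

For any Beta, Var(X) < E[X]·(1−E[X]).
Here μ(1−μ) = 0.74×0.26 = 0.1924, and 0.325 ≥ 0.1924.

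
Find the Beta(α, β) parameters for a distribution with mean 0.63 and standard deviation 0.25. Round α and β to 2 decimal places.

α = 1.72, β = 1.01

σ² = 0.25² = 0.0625.
With s = α+β, Var = μ(1−μ)/(s+1), so s+1 = (0.63×0.37)/0.0625 = 3.7296 and s = 2.7296.
α = μs = 1.72, β = (1−μ)s = 1.01.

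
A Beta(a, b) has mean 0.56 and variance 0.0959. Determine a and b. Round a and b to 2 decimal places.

Write ν = a+b; then a = μν and Var = μ(1−μ)/(ν+1).
ν = μ(1−μ)/Var − 1 = 0.2464/0.0959 − 1 = 1.5693.
a = 0.56·1.5693 = 0.88, b = 0.44·1.5693 = 0.69.

a = 0.88, b = 0.69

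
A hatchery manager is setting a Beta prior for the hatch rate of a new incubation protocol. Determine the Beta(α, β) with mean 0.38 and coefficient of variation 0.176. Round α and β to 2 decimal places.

α = 19.64, β = 32.04

σ = CV·μ = 0.176×0.38 = 0.06688, so σ² = 0.004473.
s+1 = μ(1−μ)/σ² = 0.2356/0.004473 = 52.6724, so s = α+β = 51.6724.
α = μs = 19.64, β = (1−μ)s = 32.04.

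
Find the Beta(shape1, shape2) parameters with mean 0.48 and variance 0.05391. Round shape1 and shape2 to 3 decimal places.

shape1 = 1.742, shape2 = 1.888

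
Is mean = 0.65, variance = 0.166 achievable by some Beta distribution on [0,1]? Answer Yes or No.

Yes

For any Beta, Var(X) < E[X]·(1−E[X]).
Here μ(1−μ) = 0.65×0.35 = 0.2275, and 0.166 < 0.2275.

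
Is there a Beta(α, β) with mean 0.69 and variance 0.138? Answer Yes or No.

Yes

For any Beta, Var(X) < E[X]·(1−E[X]).
Here μ(1−μ) = 0.69×0.31 = 0.2139, and 0.138 < 0.2139.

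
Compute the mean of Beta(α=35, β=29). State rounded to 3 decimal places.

E[X] = α/(α+β) = 35/64 = 0.547.

0.547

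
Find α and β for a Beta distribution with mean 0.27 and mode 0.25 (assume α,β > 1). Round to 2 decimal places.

α = 6.75, β = 18.25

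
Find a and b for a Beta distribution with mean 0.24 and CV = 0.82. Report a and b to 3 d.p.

a = 0.890, b = 2.819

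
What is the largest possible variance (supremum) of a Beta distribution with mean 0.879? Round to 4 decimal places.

For fixed mean μ the Beta variance is μ(1−μ)/(α+β+1), increasing as α+β decreases.
Its least upper bound (not attained) is μ(1−μ) = 0.879·0.121 = 0.1064.

0.1064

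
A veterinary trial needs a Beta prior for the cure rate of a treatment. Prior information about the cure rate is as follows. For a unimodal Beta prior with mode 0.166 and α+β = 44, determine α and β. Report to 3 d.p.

Since the density peak of Beta(α,β) is at (α−1)/(α+β−2),
α = 1 + 0.166(44−2) = 7.972 and β = 44 − 7.972 = 36.028.

α = 7.972, β = 36.028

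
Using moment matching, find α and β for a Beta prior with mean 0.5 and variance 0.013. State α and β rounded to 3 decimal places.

Write ν = α+β; then α = μν and Var = μ(1−μ)/(ν+1).
ν = μ(1−μ)/Var − 1 = 0.25/0.013 − 1 = 18.2308.
α = 0.5·18.2308 = 9.115, β = 0.5·18.2308 = 9.115.

α = 9.115, β = 9.115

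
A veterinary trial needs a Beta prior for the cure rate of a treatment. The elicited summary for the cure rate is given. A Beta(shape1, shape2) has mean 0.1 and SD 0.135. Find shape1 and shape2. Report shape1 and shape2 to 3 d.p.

shape1 = 0.394, shape2 = 3.544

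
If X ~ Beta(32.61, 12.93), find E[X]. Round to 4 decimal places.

0.7161

The Beta mean is α/(α+β) = 32.61/(32.61+12.93) = 0.7161.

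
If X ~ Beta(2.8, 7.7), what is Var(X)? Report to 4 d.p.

0.0170

Var = αβ/[(α+β)²(α+β+1)] = (2.8×7.7)/(10.5²×11.5) = 21.56/1267.875 = 0.0170.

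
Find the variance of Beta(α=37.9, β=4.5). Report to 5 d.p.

0.00219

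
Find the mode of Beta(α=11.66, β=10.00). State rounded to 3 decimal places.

0.542

The density x^(α−1)(1−x)^(β−1) is maximised at (α−1)/(α+β−2) = 10.66/19.66 = 0.542.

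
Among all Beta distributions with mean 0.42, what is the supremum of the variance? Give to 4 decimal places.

For fixed mean μ the Beta variance is μ(1−μ)/(α+β+1), increasing as α+β decreases.
Its least upper bound (not attained) is μ(1−μ) = 0.42·0.58 = 0.2436.

0.2436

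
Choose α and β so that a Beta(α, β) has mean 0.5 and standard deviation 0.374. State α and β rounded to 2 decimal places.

α = 0.39, β = 0.39

Variance = 0.374² = 0.139876. The moment-matching identity α+β = μ(1−μ)/Var − 1 gives
α+β = 0.25/0.139876 − 1 = 0.7873, so α = μ·0.7873 = 0.39 and β = (1−μ)·0.7873 = 0.39.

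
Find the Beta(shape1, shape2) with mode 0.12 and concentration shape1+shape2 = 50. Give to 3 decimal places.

shape1 = 6.760, shape2 = 43.240

For shape1,shape2>1 the mode is (shape1−1)/(shape1+shape2−2), so shape1 = mode·(κ−2)+1 = 0.12×48+1 = 6.760.
And shape2 = (1−mode)·(κ−2)+1 = 0.88×48+1 = 43.240.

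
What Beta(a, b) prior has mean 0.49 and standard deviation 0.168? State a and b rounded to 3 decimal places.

a = 3.849, b = 4.006

Variance = 0.168² = 0.028224. The moment-matching identity a+b = μ(1−μ)/Var − 1 gives
a+b = 0.2499/0.028224 − 1 = 7.8542, so a = μ·7.8542 = 3.849 and b = (1−μ)·7.8542 = 4.006.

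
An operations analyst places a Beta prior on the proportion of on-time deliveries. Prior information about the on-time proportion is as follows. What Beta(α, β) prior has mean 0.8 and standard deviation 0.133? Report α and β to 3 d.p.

α = 6.436, β = 1.609

First σ² = 0.017689. Setting α = μn, β = (1−μ)n with n = α+β,
μ(1−μ)/(n+1) = 0.017689 ⇒ n+1 = 0.16/0.017689 = 9.0452 ⇒ n = 8.0452.
Hence α = 0.8×8.0452 = 6.436, β = 0.2×8.0452 = 1.609.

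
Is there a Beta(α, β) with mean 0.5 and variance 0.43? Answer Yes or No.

No

The Beta variance bound is σ² < μ(1−μ).
Here μ(1−μ) = 0.5×0.5 = 0.25, and 0.43 ≥ 0.25.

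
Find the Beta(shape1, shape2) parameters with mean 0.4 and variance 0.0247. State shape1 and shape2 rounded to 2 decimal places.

shape1 = 3.49, shape2 = 5.23

Write ν = shape1+shape2; then shape1 = μν and Var = μ(1−μ)/(ν+1).
ν = μ(1−μ)/Var − 1 = 0.24/0.0247 − 1 = 8.7166.
shape1 = 0.4·8.7166 = 3.49, shape2 = 0.6·8.7166 = 5.23.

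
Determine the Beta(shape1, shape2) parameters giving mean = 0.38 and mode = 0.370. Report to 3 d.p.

shape1 = 9.880, shape2 = 16.120

Let s = shape1+shape2. Mean gives shape1 = μs = 0.38s; mode gives (shape1−1)/(s−2) = 0.370.
Substituting: 0.38s − 1 = 0.370(s−2) = 0.370s − 0.740, so 0.010s = 0.260 and s = 26.0000.
Then shape1 = 0.38×26.0000 = 9.880 and shape2 = s−shape1 = 16.120.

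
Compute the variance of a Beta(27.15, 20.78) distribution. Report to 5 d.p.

Var = αβ/[(α+β)²(α+β+1)] = (27.15×20.78)/(47.93²×48.93) = 564.1770/112406.150157 = 0.00502.

0.00502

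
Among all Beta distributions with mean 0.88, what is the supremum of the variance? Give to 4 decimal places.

0.1056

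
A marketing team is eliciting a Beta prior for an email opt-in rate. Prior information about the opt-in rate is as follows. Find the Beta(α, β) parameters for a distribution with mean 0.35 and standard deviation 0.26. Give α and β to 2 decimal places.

Variance = 0.26² = 0.0676. The moment-matching identity α+β = μ(1−μ)/Var − 1 gives
α+β = 0.2275/0.0676 − 1 = 2.3654, so α = μ·2.3654 = 0.83 and β = (1−μ)·2.3654 = 1.54.

α = 0.83, β = 1.54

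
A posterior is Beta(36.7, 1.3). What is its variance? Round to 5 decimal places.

0.00085

μ = 36.7/38.0 = 0.965789; Var = μ(1−μ)/(α+β+1) = 0.0330402/39.0 = 0.00085.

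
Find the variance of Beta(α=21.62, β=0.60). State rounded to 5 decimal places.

0.00113

μ = 21.62/22.22 = 0.972997; Var = μ(1−μ)/(α+β+1) = 0.0262736/23.22 = 0.00113.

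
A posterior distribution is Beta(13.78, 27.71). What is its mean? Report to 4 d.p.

The Beta mean is α/(α+β) = 13.78/(13.78+27.71) = 0.3321.

0.3321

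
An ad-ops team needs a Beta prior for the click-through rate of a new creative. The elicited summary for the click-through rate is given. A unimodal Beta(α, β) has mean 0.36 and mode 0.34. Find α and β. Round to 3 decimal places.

α = 5.760, β = 10.240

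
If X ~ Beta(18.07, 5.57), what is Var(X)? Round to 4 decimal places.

0.0073

μ = 18.07/23.64 = 0.764382; Var = μ(1−μ)/(α+β+1) = 0.1801019/24.64 = 0.0073.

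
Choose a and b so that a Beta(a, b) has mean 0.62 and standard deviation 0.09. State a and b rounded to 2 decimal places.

σ² = 0.09² = 0.0081.
With s = a+b, Var = μ(1−μ)/(s+1), so s+1 = (0.62×0.38)/0.0081 = 29.0864 and s = 28.0864.
a = μs = 17.41, b = (1−μ)s = 10.67.

a = 17.41, b = 10.67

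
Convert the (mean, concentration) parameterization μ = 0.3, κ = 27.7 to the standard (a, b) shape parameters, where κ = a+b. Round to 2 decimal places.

a = μκ = 0.3×27.7 = 8.31 and b = (1−μ)κ = 0.7×27.7 = 19.39.

a = 8.31, b = 19.39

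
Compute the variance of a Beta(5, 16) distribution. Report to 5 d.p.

0.00825

Var = αβ/[(α+β)²(α+β+1)] = (5×16)/(21²×22) = 80/9702 = 0.00825.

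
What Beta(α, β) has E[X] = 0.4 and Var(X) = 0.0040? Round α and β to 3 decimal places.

Let s = α+β. The Beta variance is μ(1−μ)/(s+1).
So s+1 = μ(1−μ)/σ² = (0.4×0.6)/0.0040 = 0.24/0.0040 = 60.0000, giving s = 59.0000.
Then α = μs = 0.4×59.0000 = 23.600 and β = (1−μ)s = 0.6×59.0000 = 35.400.

α = 23.600, β = 35.400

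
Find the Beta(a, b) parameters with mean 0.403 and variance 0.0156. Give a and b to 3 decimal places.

Let s = a+b. The Beta variance is μ(1−μ)/(s+1).
So s+1 = μ(1−μ)/σ² = (0.403×0.597)/0.0156 = 0.240591/0.0156 = 15.4225, giving s = 14.4225.
Then a = μs = 0.403×14.4225 = 5.812 and b = (1−μ)s = 0.597×14.4225 = 8.610.

a = 5.812, b = 8.610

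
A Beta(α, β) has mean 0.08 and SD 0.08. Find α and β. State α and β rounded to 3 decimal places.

σ² = 0.08² = 0.0064.
With s = α+β, Var = μ(1−μ)/(s+1), so s+1 = (0.08×0.92)/0.0064 = 11.5000 and s = 10.5000.
α = μs = 0.840, β = (1−μ)s = 9.660.

α = 0.840, β = 9.660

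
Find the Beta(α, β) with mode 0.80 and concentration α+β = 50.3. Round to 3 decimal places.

α = 39.640, β = 10.660

Mode = (α−1)/(κ−2) with κ = α+β, so α−1 = 0.80·48.3 = 38.640.
α = 39.640; β = κ − α = 10.660.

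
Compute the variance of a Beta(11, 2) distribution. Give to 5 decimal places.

α+β = 13 and αβ = 22, so Var = αβ/[(α+β)²(α+β+1)] = 22/2366 = 0.00930.

0.00930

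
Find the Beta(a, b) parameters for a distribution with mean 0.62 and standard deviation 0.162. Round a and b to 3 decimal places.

a = 4.946, b = 3.031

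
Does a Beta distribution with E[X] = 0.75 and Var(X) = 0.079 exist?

For any Beta, Var(X) < E[X]·(1−E[X]).
Here μ(1−μ) = 0.75×0.25 = 0.1875, and 0.079 < 0.1875.

Yes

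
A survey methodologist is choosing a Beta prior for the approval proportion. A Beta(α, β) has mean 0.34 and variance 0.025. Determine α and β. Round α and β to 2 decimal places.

α = 2.71, β = 5.26

Let s = α+β. The Beta variance is μ(1−μ)/(s+1).
So s+1 = μ(1−μ)/σ² = (0.34×0.66)/0.025 = 0.2244/0.025 = 8.9760, giving s = 7.9760.
Then α = μs = 0.34×7.9760 = 2.71 and β = (1−μ)s = 0.66×7.9760 = 5.26.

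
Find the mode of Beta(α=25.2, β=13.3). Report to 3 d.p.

With α,β > 1, mode = (α−1)/(α+β−2) = 24.2/36.5 = 0.663.

0.663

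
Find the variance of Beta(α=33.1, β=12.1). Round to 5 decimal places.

0.00424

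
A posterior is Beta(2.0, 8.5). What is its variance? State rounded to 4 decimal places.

α+β = 10.5 and αβ = 17.00, so Var = αβ/[(α+β)²(α+β+1)] = 17.00/1267.875 = 0.0134.

0.0134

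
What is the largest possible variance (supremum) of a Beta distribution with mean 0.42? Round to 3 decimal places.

0.244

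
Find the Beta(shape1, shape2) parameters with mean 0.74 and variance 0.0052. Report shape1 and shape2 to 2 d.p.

By moment matching, shape1+shape2 = μ(1−μ)/σ² − 1 = (0.74·0.26)/0.0052 − 1 = 37.0000 − 1 = 36.0000.
Since shape1/(shape1+shape2) = μ, shape1 = 0.74·36.0000 = 26.64 and shape2 = 0.26·36.0000 = 9.36.

shape1 = 26.64, shape2 = 9.36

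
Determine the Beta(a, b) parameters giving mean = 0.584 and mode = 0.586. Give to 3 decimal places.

With s = a+b: μ = a/s and mode = (a−1)/(s−2). Eliminating a = μs,
μs − 1 = m(s−2) ⇒ s(μ−m) = 1−2m ⇒ s = -0.172/-0.002 = 86.0000.
So a = μs = 50.224, b = (1−μ)s = 35.776.

a = 50.224, b = 35.776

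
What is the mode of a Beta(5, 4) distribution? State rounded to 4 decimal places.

With α,β > 1, mode = (α−1)/(α+β−2) = 4/7 = 0.5714.

0.5714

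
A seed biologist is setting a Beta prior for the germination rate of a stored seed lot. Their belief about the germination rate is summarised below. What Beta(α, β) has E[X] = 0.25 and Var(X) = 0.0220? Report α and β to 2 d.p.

α = 1.88, β = 5.64

Write ν = α+β; then α = μν and Var = μ(1−μ)/(ν+1).
ν = μ(1−μ)/Var − 1 = 0.1875/0.0220 − 1 = 7.5227.
α = 0.25·7.5227 = 1.88, β = 0.75·7.5227 = 5.64.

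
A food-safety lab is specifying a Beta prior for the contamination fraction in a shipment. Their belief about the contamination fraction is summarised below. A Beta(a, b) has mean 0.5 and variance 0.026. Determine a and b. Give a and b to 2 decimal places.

By moment matching, a+b = μ(1−μ)/σ² − 1 = (0.5·0.5)/0.026 − 1 = 9.6154 − 1 = 8.6154.
Since a/(a+b) = μ, a = 0.5·8.6154 = 4.31 and b = 0.5·8.6154 = 4.31.

a = 4.31, b = 4.31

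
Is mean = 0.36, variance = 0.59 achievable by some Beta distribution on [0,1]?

No

For any Beta, Var(X) < E[X]·(1−E[X]).
Here μ(1−μ) = 0.36×0.64 = 0.2304, and 0.59 ≥ 0.2304.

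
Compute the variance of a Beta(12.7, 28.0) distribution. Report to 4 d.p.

α+β = 40.7 and αβ = 355.60, so Var = αβ/[(α+β)²(α+β+1)] = 355.60/69075.633 = 0.0051.

0.0051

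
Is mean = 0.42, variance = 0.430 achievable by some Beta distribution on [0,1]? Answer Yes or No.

No

A Beta with mean μ has variance μ(1−μ)/(α+β+1) < μ(1−μ).
Here μ(1−μ) = 0.42×0.58 = 0.2436, and 0.430 ≥ 0.2436.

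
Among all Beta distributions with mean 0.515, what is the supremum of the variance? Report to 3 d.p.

Var = μ(1−μ)/(α+β+1), which approaches μ(1−μ) as α+β → 0.
So the supremum is μ(1−μ) = 0.515×0.485 = 0.250.

0.250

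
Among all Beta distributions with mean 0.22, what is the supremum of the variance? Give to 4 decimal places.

Var = μ(1−μ)/(α+β+1), which approaches μ(1−μ) as α+β → 0.
So the supremum is μ(1−μ) = 0.22×0.78 = 0.1716.

0.1716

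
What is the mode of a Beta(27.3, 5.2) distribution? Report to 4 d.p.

0.8623

With α,β > 1, mode = (α−1)/(α+β−2) = 26.3/30.5 = 0.8623.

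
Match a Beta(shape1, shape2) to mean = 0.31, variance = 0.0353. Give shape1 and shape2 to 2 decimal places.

By moment matching, shape1+shape2 = μ(1−μ)/σ² − 1 = (0.31·0.69)/0.0353 − 1 = 6.0595 − 1 = 5.0595.
Since shape1/(shape1+shape2) = μ, shape1 = 0.31·5.0595 = 1.57 and shape2 = 0.69·5.0595 = 3.49.

shape1 = 1.57, shape2 = 3.49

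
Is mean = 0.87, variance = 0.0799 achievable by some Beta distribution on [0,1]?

For any Beta, Var(X) < E[X]·(1−E[X]).
Here μ(1−μ) = 0.87×0.13 = 0.1131, and 0.0799 < 0.1131.

Yes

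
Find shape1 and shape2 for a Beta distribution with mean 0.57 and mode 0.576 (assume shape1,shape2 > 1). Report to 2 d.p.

shape1 = 14.44, shape2 = 10.89

With s = shape1+shape2: μ = shape1/s and mode = (shape1−1)/(s−2). Eliminating shape1 = μs,
μs − 1 = m(s−2) ⇒ s(μ−m) = 1−2m ⇒ s = -0.152/-0.006 = 25.3333.
So shape1 = μs = 14.44, shape2 = (1−μ)s = 10.89.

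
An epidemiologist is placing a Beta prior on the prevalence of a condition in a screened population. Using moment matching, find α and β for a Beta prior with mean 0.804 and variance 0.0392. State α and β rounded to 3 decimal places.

α = 2.428, β = 0.592

By moment matching, α+β = μ(1−μ)/σ² − 1 = (0.804·0.196)/0.0392 − 1 = 4.0200 − 1 = 3.0200.
Since α/(α+β) = μ, α = 0.804·3.0200 = 2.428 and β = 0.196·3.0200 = 0.592.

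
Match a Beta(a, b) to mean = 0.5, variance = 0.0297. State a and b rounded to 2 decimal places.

a = 3.71, b = 3.71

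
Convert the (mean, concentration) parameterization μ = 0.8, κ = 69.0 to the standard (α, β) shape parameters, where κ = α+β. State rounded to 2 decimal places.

α = μκ = 0.8×69.0 = 55.20 and β = (1−μ)κ = 0.2×69.0 = 13.80.

α = 55.20, β = 13.80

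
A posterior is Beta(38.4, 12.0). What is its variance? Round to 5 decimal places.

α+β = 50.4 and αβ = 460.80, so Var = αβ/[(α+β)²(α+β+1)] = 460.80/130564.224 = 0.00353.

0.00353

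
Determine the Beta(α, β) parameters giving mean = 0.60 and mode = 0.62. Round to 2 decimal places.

α = 7.20, β = 4.80

With s = α+β: μ = α/s and mode = (α−1)/(s−2). Eliminating α = μs,
μs − 1 = m(s−2) ⇒ s(μ−m) = 1−2m ⇒ s = -0.24/-0.02 = 12.0000.
So α = μs = 7.20, β = (1−μ)s = 4.80.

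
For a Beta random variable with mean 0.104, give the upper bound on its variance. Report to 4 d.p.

Var = μ(1−μ)/(α+β+1), which approaches μ(1−μ) as α+β → 0.
So the supremum is μ(1−μ) = 0.104×0.896 = 0.0932.

0.0932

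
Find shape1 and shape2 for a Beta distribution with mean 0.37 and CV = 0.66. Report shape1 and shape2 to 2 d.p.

Var = (CV·μ)² = (0.66×0.37)² = 0.059634.
shape1+shape2 = μ(1−μ)/Var − 1 = 0.2331/0.059634 − 1 = 2.9089.
Thus shape1 = 0.37·2.9089 = 1.08 and shape2 = 0.63·2.9089 = 1.83.

shape1 = 1.08, shape2 = 1.83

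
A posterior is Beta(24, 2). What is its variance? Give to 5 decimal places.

Var = αβ/[(α+β)²(α+β+1)] = (24×2)/(26²×27) = 48/18252 = 0.00263.

0.00263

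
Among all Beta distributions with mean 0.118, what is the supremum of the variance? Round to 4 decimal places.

Var = μ(1−μ)/(α+β+1), which approaches μ(1−μ) as α+β → 0.
So the supremum is μ(1−μ) = 0.118×0.882 = 0.1041.

0.1041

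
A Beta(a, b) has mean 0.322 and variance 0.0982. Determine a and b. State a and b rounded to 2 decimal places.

Let s = a+b. The Beta variance is μ(1−μ)/(s+1).
So s+1 = μ(1−μ)/σ² = (0.322×0.678)/0.0982 = 0.218316/0.0982 = 2.2232, giving s = 1.2232.
Then a = μs = 0.322×1.2232 = 0.39 and b = (1−μ)s = 0.678×1.2232 = 0.83.

a = 0.39, b = 0.83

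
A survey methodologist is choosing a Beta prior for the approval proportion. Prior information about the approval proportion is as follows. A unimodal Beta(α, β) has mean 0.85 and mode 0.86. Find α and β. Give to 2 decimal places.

α = 61.20, β = 10.80

Let s = α+β. Mean gives α = μs = 0.85s; mode gives (α−1)/(s−2) = 0.86.
Substituting: 0.85s − 1 = 0.86(s−2) = 0.86s − 1.72, so -0.01s = -0.72 and s = 72.0000.
Then α = 0.85×72.0000 = 61.20 and β = s−α = 10.80.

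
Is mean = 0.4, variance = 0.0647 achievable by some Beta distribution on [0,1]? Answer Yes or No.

The Beta variance bound is σ² < μ(1−μ).
Here μ(1−μ) = 0.4×0.6 = 0.24, and 0.0647 < 0.24.

Yes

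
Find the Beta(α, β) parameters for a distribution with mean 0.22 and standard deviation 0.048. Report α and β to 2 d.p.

α = 16.17, β = 57.31

First σ² = 0.002304. Setting α = μn, β = (1−μ)n with n = α+β,
μ(1−μ)/(n+1) = 0.002304 ⇒ n+1 = 0.1716/0.002304 = 74.4792 ⇒ n = 73.4792.
Hence α = 0.22×73.4792 = 16.17, β = 0.78×73.4792 = 57.31.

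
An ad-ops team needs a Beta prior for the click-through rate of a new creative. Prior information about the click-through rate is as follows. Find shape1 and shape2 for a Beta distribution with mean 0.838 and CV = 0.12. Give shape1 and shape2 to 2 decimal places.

shape1 = 10.41, shape2 = 2.01

Var = (CV·μ)² = (0.12×0.838)² = 0.010112.
shape1+shape2 = μ(1−μ)/Var − 1 = 0.135756/0.010112 − 1 = 12.4248.
Thus shape1 = 0.838·12.4248 = 10.41 and shape2 = 0.162·12.4248 = 2.01.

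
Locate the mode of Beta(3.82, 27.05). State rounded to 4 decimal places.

With α,β > 1, mode = (α−1)/(α+β−2) = 2.82/28.87 = 0.0977.

0.0977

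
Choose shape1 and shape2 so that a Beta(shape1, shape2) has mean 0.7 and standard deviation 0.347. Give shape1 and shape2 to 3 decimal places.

First σ² = 0.120409. Setting shape1 = μn, shape2 = (1−μ)n with n = shape1+shape2,
μ(1−μ)/(n+1) = 0.120409 ⇒ n+1 = 0.21/0.120409 = 1.7441 ⇒ n = 0.7441.
Hence shape1 = 0.7×0.7441 = 0.521, shape2 = 0.3×0.7441 = 0.223.

shape1 = 0.521, shape2 = 0.223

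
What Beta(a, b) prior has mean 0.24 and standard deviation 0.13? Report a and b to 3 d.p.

a = 2.350, b = 7.443

First σ² = 0.0169. Setting a = μn, b = (1−μ)n with n = a+b,
μ(1−μ)/(n+1) = 0.0169 ⇒ n+1 = 0.1824/0.0169 = 10.7929 ⇒ n = 9.7929.
Hence a = 0.24×9.7929 = 2.350, b = 0.76×9.7929 = 7.443.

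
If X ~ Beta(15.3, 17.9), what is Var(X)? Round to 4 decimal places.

Var = αβ/[(α+β)²(α+β+1)] = (15.3×17.9)/(33.2²×34.2) = 273.87/37696.608 = 0.0073.

0.0073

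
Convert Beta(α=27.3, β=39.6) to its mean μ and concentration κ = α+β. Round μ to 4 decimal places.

μ = 0.4081, κ = 66.9

κ = α+β = 27.3+39.6 = 66.9; μ = α/κ = 27.3/66.9 = 0.4081.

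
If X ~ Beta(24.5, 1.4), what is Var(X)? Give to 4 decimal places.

μ = 24.5/25.9 = 0.945946; Var = μ(1−μ)/(α+β+1) = 0.0511322/26.9 = 0.0019.

0.0019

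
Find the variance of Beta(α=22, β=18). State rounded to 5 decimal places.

α+β = 40 and αβ = 396, so Var = αβ/[(α+β)²(α+β+1)] = 396/65600 = 0.00604.

0.00604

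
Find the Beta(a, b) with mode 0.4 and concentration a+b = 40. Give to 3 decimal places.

Mode = (a−1)/(κ−2) with κ = a+b, so a−1 = 0.4·38 = 15.200.
a = 16.200; b = κ − a = 23.800.

a = 16.200, b = 23.800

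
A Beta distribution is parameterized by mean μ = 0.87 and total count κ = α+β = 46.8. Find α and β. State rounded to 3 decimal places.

α = 40.716, β = 6.084

α = μκ = 0.87×46.8 = 40.716 and β = (1−μ)κ = 0.13×46.8 = 6.084.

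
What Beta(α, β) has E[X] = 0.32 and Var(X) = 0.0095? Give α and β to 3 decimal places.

Write ν = α+β; then α = μν and Var = μ(1−μ)/(ν+1).
ν = μ(1−μ)/Var − 1 = 0.2176/0.0095 − 1 = 21.9053.
α = 0.32·21.9053 = 7.010, β = 0.68·21.9053 = 14.896.

α = 7.010, β = 14.896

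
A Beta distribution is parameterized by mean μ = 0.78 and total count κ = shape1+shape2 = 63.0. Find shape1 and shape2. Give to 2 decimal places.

shape1 = 49.14, shape2 = 13.86

shape1 = μκ = 0.78×63.0 = 49.14 and shape2 = (1−μ)κ = 0.22×63.0 = 13.86.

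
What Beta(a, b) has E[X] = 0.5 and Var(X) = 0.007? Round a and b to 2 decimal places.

Write ν = a+b; then a = μν and Var = μ(1−μ)/(ν+1).
ν = μ(1−μ)/Var − 1 = 0.25/0.007 − 1 = 34.7143.
a = 0.5·34.7143 = 17.36, b = 0.5·34.7143 = 17.36.

a = 17.36, b = 17.36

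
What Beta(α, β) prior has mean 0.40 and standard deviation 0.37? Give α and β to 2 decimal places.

α = 0.30, β = 0.45

σ² = 0.37² = 0.1369.
With s = α+β, Var = μ(1−μ)/(s+1), so s+1 = (0.40×0.60)/0.1369 = 1.7531 and s = 0.7531.
α = μs = 0.30, β = (1−μ)s = 0.45.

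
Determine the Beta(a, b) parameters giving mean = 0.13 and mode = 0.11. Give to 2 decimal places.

With s = a+b: μ = a/s and mode = (a−1)/(s−2). Eliminating a = μs,
μs − 1 = m(s−2) ⇒ s(μ−m) = 1−2m ⇒ s = 0.78/0.02 = 39.0000.
So a = μs = 5.07, b = (1−μ)s = 33.93.

a = 5.07, b = 33.93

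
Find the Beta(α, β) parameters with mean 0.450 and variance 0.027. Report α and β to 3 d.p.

α = 3.675, β = 4.492

By moment matching, α+β = μ(1−μ)/σ² − 1 = (0.450·0.550)/0.027 − 1 = 9.1667 − 1 = 8.1667.
Since α/(α+β) = μ, α = 0.450·8.1667 = 3.675 and β = 0.550·8.1667 = 4.492.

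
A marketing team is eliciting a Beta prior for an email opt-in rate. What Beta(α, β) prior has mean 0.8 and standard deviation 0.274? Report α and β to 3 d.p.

α = 0.905, β = 0.226

First σ² = 0.075076. Setting α = μn, β = (1−μ)n with n = α+β,
μ(1−μ)/(n+1) = 0.075076 ⇒ n+1 = 0.16/0.075076 = 2.1312 ⇒ n = 1.1312.
Hence α = 0.8×1.1312 = 0.905, β = 0.2×1.1312 = 0.226.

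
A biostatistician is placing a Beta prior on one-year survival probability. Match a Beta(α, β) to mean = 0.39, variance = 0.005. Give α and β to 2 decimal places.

Let s = α+β. The Beta variance is μ(1−μ)/(s+1).
So s+1 = μ(1−μ)/σ² = (0.39×0.61)/0.005 = 0.2379/0.005 = 47.5800, giving s = 46.5800.
Then α = μs = 0.39×46.5800 = 18.17 and β = (1−μ)s = 0.61×46.5800 = 28.41.

α = 18.17, β = 28.41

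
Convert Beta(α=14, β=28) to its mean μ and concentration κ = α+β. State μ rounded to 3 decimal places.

μ = 0.333, κ = 42

κ = α+β = 14+28 = 42; μ = α/κ = 14/42 = 0.333.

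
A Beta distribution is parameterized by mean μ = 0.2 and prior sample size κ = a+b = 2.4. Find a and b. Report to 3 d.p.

a = 0.480, b = 1.920

a = μκ = 0.2×2.4 = 0.480 and b = (1−μ)κ = 0.8×2.4 = 1.920.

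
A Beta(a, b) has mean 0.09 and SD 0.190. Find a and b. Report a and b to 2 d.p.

Variance = 0.190² = 0.036100. The moment-matching identity a+b = μ(1−μ)/Var − 1 gives
a+b = 0.0819/0.036100 − 1 = 1.2687, so a = μ·1.2687 = 0.11 and b = (1−μ)·1.2687 = 1.15.

a = 0.11, b = 1.15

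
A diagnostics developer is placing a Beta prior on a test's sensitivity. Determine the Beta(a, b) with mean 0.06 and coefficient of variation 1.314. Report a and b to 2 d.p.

σ = CV·μ = 1.314×0.06 = 0.07884, so σ² = 0.006216.
s+1 = μ(1−μ)/σ² = 0.0564/0.006216 = 9.0737, so s = a+b = 8.0737.
a = μs = 0.48, b = (1−μ)s = 7.59.

a = 0.48, b = 7.59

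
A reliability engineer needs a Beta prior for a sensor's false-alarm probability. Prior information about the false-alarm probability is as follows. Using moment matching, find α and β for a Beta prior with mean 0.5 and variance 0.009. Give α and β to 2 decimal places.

By moment matching, α+β = μ(1−μ)/σ² − 1 = (0.5·0.5)/0.009 − 1 = 27.7778 − 1 = 26.7778.
Since α/(α+β) = μ, α = 0.5·26.7778 = 13.39 and β = 0.5·26.7778 = 13.39.

α = 13.39, β = 13.39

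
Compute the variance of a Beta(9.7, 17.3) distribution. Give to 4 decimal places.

0.0082

α+β = 27.0 and αβ = 167.81, so Var = αβ/[(α+β)²(α+β+1)] = 167.81/20412.000 = 0.0082.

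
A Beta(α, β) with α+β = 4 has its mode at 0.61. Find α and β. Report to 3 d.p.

Since the density peak of Beta(α,β) is at (α−1)/(α+β−2),
α = 1 + 0.61(4−2) = 2.220 and β = 4 − 2.220 = 1.780.

α = 2.220, β = 1.780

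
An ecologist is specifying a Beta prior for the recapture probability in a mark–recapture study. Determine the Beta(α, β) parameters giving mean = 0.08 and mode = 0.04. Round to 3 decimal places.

With s = α+β: μ = α/s and mode = (α−1)/(s−2). Eliminating α = μs,
μs − 1 = m(s−2) ⇒ s(μ−m) = 1−2m ⇒ s = 0.92/0.04 = 23.0000.
So α = μs = 1.840, β = (1−μ)s = 21.160.

α = 1.840, β = 21.160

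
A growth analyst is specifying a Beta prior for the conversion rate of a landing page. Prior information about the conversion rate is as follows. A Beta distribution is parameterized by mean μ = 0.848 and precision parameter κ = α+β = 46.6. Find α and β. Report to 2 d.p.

α = 39.52, β = 7.08

α = μκ = 0.848×46.6 = 39.52 and β = (1−μ)κ = 0.152×46.6 = 7.08.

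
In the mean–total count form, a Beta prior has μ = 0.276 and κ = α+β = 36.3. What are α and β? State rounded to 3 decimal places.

α = 10.019, β = 26.281

Split κ in proportion μ : (1−μ): α = 0.276·36.3 = 10.019, β = 36.3 − 10.019 = 26.281.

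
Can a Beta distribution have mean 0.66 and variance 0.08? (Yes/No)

Yes

The Beta variance bound is σ² < μ(1−μ).
Here μ(1−μ) = 0.66×0.34 = 0.2244, and 0.08 < 0.2244.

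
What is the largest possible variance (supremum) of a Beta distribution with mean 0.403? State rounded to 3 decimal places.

For fixed mean μ the Beta variance is μ(1−μ)/(α+β+1), increasing as α+β decreases.
Its least upper bound (not attained) is μ(1−μ) = 0.403·0.597 = 0.241.

0.241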